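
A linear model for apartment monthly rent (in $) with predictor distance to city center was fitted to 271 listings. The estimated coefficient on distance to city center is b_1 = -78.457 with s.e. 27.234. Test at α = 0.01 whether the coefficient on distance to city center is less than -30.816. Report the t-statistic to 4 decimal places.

t = -1.7493

H₀: β₁ = -30.816 vs H₁: β₁ < -30.816.
t = (b_1 − β₁⁰)/SE = (-78.457 − (-30.816)) / 27.234 = -1.7493.
df = n − 2 = 271 − 2 = 269.
One-sided p ≈ 0.0407, which is ≥ 0.01, so fail to reject H₀.
The data do not give significant evidence that the true slope on distance to city center is below -30.816 $ per unit.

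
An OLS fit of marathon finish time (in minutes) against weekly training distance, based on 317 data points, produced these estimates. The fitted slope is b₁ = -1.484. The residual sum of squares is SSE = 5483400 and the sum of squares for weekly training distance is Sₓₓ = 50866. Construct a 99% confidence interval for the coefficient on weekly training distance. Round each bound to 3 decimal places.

(-3.000, 0.032)

MSE = SSE/(n − 2) = 5483400/315 = 17407.6.
SE(b₁) = √(MSE/Sₓₓ) = √(17407.6/50866) = 0.585.
df = n − 2 = 315.
t* = t_{0.005, 315} = 2.591527.
Margin = t* × SE = 2.591527 × 0.585 = 1.51604.
CI: -1.484 ± 1.51604 → (-3.000, 0.032).
With 99% confidence, each one-unit increase in weekly training distance is associated with a change of between -3.000 and 0.032 minutes in marathon finish time.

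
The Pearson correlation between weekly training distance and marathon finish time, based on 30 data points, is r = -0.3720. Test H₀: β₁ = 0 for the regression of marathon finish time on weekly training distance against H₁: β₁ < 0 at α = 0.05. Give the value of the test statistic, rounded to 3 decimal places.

t = r·√(n − 2)/√(1 − r²) = -0.3720·√28/√0.861616 = -2.121.
df = n − 2 = 28.
One-sided p ≈ 0.0215, which is < 0.05, so reject H₀.
There is evidence of a linear association between weekly training distance and marathon finish time.

t = -2.121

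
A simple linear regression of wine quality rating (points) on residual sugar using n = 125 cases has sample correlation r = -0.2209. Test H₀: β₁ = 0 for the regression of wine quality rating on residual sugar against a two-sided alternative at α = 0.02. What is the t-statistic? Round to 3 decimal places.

t = -2.512

t = r·√(n − 2)/√(1 − r²) = -0.2209·√123/√0.951203 = -2.512.
df = n − 2 = 123.
Two-sided p ≈ 0.0133, which is < 0.02, so reject H₀.
There is evidence of a linear association between residual sugar and wine quality rating.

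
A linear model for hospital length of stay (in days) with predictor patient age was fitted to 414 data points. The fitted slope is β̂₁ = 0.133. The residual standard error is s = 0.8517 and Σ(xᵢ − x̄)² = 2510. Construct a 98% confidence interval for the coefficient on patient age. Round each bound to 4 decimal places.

(0.0933, 0.1727)

SE(β̂₁) = s/√Sₓₓ = 0.8517/√2510 = 0.017.
df = n − 2 = 412.
t* = t_{0.01, 412} = 2.335433.
Margin = t* × SE = 2.335433 × 0.017 = 0.039702.
CI: 0.133 ± 0.039702 → (0.0933, 0.1727).
With 98% confidence, each one-unit increase in patient age is associated with a change of between 0.0933 and 0.1727 days in hospital length of stay.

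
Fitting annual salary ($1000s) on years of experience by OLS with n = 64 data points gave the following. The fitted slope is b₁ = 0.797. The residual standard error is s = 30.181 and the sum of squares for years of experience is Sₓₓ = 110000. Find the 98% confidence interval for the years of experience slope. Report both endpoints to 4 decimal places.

SE(b₁) = s/√Sₓₓ = 30.181/√110000 = 0.0909991.
df = n − 2 = 62.
t* = t_{0.01, 62} = 2.388011.
Margin = t* × SE = 2.388011 × 0.0909991 = 0.217307.
CI: 0.797 ± 0.217307 → (0.5797, 1.0143).
With 98% confidence, each one-unit increase in years of experience is associated with a change of between 0.5797 and 1.0143 $1000s in annual salary.

(0.5797, 1.0143)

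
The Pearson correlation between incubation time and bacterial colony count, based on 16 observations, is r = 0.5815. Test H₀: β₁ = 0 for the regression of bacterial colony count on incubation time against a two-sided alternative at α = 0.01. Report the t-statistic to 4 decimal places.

t = r·√(n − 2)/√(1 − r²) = 0.5815·√14/√0.661858 = 2.6744.
df = n − 2 = 14.
Two-sided p ≈ 0.0181, which is ≥ 0.01, so fail to reject H₀.
The data do not give significant evidence of a linear association between incubation time and bacterial colony count.

t = 2.6744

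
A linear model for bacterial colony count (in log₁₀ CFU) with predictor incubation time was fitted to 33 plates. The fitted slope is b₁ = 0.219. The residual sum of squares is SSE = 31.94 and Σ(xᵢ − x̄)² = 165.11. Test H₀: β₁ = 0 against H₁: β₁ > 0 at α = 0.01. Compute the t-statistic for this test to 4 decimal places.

t = 2.7723

MSE = SSE/(n − 2) = 31.94/31 = 1.03032.
SE(b₁) = √(MSE/Sₓₓ) = √(1.03032/165.11) = 0.0789951.
t = 0.219 / 0.0789951 = 2.7723.
df = n − 2 = 31.
One-sided p ≈ 0.0047, which is < 0.01, so reject H₀.
There is evidence that the true slope on incubation time is positive.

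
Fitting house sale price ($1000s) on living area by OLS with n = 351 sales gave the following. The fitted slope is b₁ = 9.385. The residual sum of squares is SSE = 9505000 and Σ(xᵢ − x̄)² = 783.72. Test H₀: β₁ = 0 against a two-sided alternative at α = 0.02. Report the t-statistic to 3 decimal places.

MSE = SSE/(n − 2) = 9505000/349 = 27235.
SE(b₁) = √(MSE/Sₓₓ) = √(27235/783.72) = 5.89499.
t = 9.385 / 5.89499 = 1.592.
df = n − 2 = 349.
Two-sided p ≈ 0.1123, which is ≥ 0.02, so fail to reject H₀.
The data do not give significant evidence of an association between living area and house sale price.

t = 1.592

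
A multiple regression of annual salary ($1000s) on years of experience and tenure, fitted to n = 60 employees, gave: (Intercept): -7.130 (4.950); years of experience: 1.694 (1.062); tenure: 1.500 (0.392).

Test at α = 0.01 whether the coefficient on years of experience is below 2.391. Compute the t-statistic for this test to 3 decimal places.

Read off: b = 1.694, SE = 1.062 for years of experience.
H₀: β₁ = 2.391 vs H₁: β₁ < 2.391.
t = (1.694 − 2.391) / 1.062 = -0.656.
df = n − k − 1 = 60 − 2 − 1 = 57.
One-sided p ≈ 0.2571, which is ≥ 0.01, so fail to reject H₀.
The data do not give significant evidence that the true slope on years of experience is below 2.391 $1000s per unit, holding the other predictors fixed.

t = -0.656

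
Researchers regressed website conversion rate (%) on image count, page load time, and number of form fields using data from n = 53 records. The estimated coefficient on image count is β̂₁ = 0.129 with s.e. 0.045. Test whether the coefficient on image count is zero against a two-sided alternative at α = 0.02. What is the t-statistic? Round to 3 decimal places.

t = 2.867

H₀: β₁ = 0 vs H₁: β₁ ≠ 0.
t = (β̂₁ − β₁⁰)/SE = 0.129 / 0.045 = 2.867.
df = n − k − 1 = 53 − 3 − 1 = 49.
Two-sided p ≈ 0.0061, which is < 0.02, so reject H₀.
There is evidence that image count is associated with website conversion rate, holding the other predictors fixed.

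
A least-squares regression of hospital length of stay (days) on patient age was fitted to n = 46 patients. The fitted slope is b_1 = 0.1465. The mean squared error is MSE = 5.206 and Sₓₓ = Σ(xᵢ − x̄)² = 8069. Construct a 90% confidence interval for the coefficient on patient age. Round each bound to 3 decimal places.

SE(b_1) = √(MSE/Sₓₓ) = √(5.206/8069) = 0.0254005.
df = n − 2 = 44.
t* = t_{0.05, 44} = 1.68023.
Margin = t* × SE = 1.68023 × 0.0254005 = 0.04268.
CI: 0.1465 ± 0.04268 → (0.104, 0.189).
With 90% confidence, each one-unit increase in patient age is associated with a change of between 0.104 and 0.189 days in hospital length of stay.

(0.104, 0.189)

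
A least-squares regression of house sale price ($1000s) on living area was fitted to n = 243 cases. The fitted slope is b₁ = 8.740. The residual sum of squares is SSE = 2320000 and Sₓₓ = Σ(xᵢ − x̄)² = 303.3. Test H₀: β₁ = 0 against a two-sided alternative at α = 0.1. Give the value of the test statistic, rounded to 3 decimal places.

MSE = SSE/(n − 2) = 2320000/241 = 9626.56.
SE(b₁) = √(MSE/Sₓₓ) = √(9626.56/303.3) = 5.63377.
t = 8.740 / 5.63377 = 1.551.
df = n − 2 = 241.
Two-sided p ≈ 0.1221, which is ≥ 0.1, so fail to reject H₀.
The data do not give significant evidence of an association between living area and house sale price.

t = 1.551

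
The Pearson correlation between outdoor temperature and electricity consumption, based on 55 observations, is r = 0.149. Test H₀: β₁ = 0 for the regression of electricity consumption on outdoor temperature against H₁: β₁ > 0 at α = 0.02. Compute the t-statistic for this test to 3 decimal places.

t = r·√(n − 2)/√(1 − r²) = 0.149·√53/√0.977799 = 1.097.
df = n − 2 = 53.
One-sided p ≈ 0.1388, which is ≥ 0.02, so fail to reject H₀.
The data do not give significant evidence of a linear association between outdoor temperature and electricity consumption.

t = 1.097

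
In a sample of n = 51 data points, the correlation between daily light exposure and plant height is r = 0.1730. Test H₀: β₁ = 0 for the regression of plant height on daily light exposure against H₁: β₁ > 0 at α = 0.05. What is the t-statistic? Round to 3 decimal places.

t = r·√(n − 2)/√(1 − r²) = 0.1730·√49/√0.970071 = 1.230.
df = n − 2 = 49.
One-sided p ≈ 0.1124, which is ≥ 0.05, so fail to reject H₀.
The data do not give significant evidence of a linear association between daily light exposure and plant height.

t = 1.230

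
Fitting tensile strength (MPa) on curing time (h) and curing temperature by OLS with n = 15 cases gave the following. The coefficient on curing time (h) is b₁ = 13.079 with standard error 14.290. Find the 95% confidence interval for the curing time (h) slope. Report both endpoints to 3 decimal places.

df = n − k − 1 = 15 − 2 − 1 = 12.
t* = t_{0.025, 12} = 2.178813.
Margin = t* × SE = 2.178813 × 14.290 = 31.13524.
CI: 13.079 ± 31.13524 → (-18.056, 44.214).
With 95% confidence, each one-unit increase in curing time (h) is associated with a change of between -18.056 and 44.214 MPa in tensile strength, holding the other predictors fixed.

(-18.056, 44.214)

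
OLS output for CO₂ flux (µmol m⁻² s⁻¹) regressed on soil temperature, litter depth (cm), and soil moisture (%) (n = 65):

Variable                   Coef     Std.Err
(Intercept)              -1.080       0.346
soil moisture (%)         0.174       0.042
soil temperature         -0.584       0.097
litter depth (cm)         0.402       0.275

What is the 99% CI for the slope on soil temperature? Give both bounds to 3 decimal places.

Read off: b = -0.584, SE = 0.097 for soil temperature.
df = n − k − 1 = 65 − 3 − 1 = 61.
t* = t_{0.005, 61} = 2.658857.
Margin = t* × SE = 2.658857 × 0.097 = 0.25791.
CI: -0.584 ± 0.25791 → (-0.842, -0.326).

(-0.842, -0.326)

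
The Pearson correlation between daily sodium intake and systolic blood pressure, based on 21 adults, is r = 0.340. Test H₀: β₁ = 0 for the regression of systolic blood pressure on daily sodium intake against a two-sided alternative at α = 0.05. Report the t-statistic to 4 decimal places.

t = 1.5759

t = r·√(n − 2)/√(1 − r²) = 0.340·√19/√0.8844 = 1.5759.
df = n − 2 = 19.
Two-sided p ≈ 0.1316, which is ≥ 0.05, so fail to reject H₀.
The data do not give significant evidence of a linear association between daily sodium intake and systolic blood pressure.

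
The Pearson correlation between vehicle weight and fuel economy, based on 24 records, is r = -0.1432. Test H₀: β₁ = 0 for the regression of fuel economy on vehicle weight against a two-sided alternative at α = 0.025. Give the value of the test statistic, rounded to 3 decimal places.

t = r·√(n − 2)/√(1 − r²) = -0.1432·√22/√0.979494 = -0.679.
df = n − 2 = 22.
Two-sided p ≈ 0.5044, which is ≥ 0.025, so fail to reject H₀.
The data do not give significant evidence of a linear association between vehicle weight and fuel economy.

t = -0.679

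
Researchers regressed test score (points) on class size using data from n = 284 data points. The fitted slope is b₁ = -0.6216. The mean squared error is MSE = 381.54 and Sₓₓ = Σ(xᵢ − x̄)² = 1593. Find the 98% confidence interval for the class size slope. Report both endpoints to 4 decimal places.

(-1.7666, 0.5234)

SE(b₁) = √(MSE/Sₓₓ) = √(381.54/1593) = 0.489398.
df = n − 2 = 282.
t* = t_{0.01, 282} = 2.339644.
Margin = t* × SE = 2.339644 × 0.489398 = 1.145017.
CI: -0.6216 ± 1.145017 → (-1.7666, 0.5234).
With 98% confidence, each one-unit increase in class size is associated with a change of between -1.7666 and 0.5234 points in test score.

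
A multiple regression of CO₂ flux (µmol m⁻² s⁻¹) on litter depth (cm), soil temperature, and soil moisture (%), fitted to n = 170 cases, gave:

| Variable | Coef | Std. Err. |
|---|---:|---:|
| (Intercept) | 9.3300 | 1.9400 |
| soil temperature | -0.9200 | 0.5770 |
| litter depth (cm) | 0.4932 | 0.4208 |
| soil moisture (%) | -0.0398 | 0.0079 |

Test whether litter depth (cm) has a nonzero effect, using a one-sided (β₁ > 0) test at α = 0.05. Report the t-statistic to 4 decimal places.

Read off: b = 0.4932, SE = 0.4208 for litter depth (cm).
H₀: β₁ = 0 vs H₁: β₁ > 0.
t = 0.4932 / 0.4208 = 1.1721.
df = n − k − 1 = 170 − 3 − 1 = 166.
One-sided p ≈ 0.1214, which is ≥ 0.05, so fail to reject H₀.
The data do not give significant evidence that the true slope on litter depth (cm) is positive, holding the other predictors fixed.

t = 1.1721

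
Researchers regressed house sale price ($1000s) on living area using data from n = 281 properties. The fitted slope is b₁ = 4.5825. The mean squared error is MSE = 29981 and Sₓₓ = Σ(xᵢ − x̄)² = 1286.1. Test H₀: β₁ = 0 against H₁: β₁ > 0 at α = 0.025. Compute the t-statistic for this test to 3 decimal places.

SE(b₁) = √(MSE/Sₓₓ) = √(29981/1286.1) = 4.8282.
t = 4.5825 / 4.8282 = 0.949.
df = n − 2 = 279.
One-sided p ≈ 0.1717, which is ≥ 0.025, so fail to reject H₀.
The data do not give significant evidence that the true slope on living area is positive.

t = 0.949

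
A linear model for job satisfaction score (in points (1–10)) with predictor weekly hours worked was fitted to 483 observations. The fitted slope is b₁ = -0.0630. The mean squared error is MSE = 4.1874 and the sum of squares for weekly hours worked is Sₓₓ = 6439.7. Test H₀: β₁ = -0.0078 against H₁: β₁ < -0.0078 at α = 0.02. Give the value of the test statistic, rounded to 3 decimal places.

SE(b₁) = √(MSE/Sₓₓ) = √(4.1874/6439.7) = 0.0255.
t = (-0.0630 − (-0.0078)) / 0.0255 = -2.165.
df = n − 2 = 481.
One-sided p ≈ 0.0155, which is < 0.02, so reject H₀.
There is evidence that the true slope on weekly hours worked is below -0.0078 points (1–10) per unit.

t = -2.165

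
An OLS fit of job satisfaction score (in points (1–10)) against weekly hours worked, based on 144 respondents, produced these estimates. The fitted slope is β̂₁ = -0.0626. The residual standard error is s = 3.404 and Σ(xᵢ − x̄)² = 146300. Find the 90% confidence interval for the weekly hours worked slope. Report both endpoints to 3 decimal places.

(-0.077, -0.048)

SE(β̂₁) = s/√Sₓₓ = 3.404/√146300 = 0.00889954.
df = n − 2 = 142.
t* = t_{0.05, 142} = 1.655655.
Margin = t* × SE = 1.655655 × 0.00889954 = 0.01473.
CI: -0.0626 ± 0.01473 → (-0.077, -0.048).
With 90% confidence, each one-unit increase in weekly hours worked is associated with a change of between -0.077 and -0.048 points (1–10) in job satisfaction score.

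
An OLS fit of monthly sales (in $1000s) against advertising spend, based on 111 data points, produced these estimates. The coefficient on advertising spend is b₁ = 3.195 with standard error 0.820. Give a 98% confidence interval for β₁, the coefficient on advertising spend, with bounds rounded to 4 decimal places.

df = n − 2 = 111 − 2 = 109.
t* = t_{0.01, 109} = 2.361046.
Margin = t* × SE = 2.361046 × 0.820 = 1.936058.
CI: 3.195 ± 1.936058 → (1.2589, 5.1311).
With 98% confidence, each one-unit increase in advertising spend is associated with a change of between 1.2589 and 5.1311 $1000s in monthly sales.

(1.2589, 5.1311)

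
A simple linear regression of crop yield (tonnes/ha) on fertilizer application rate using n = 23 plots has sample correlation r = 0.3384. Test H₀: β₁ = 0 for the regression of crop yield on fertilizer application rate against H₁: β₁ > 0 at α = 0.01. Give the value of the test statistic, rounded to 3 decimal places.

t = 1.648

t = r·√(n − 2)/√(1 − r²) = 0.3384·√21/√0.885485 = 1.648.
df = n − 2 = 21.
One-sided p ≈ 0.0571, which is ≥ 0.01, so fail to reject H₀.
The data do not give significant evidence of a linear association between fertilizer application rate and crop yield.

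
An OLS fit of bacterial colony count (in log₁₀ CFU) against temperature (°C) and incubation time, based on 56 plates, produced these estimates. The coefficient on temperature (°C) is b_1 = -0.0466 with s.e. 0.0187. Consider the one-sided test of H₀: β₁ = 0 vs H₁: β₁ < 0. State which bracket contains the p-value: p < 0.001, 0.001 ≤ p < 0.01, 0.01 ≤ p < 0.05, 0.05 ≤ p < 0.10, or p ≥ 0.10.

t = -0.0466 / 0.0187 = -2.492.
df = n − k − 1 = 56 − 2 − 1 = 53.
One-sided p = P(T_{53} < t) ≈ 0.0079.
So 0.001 ≤ p < 0.01.

0.001 ≤ p < 0.01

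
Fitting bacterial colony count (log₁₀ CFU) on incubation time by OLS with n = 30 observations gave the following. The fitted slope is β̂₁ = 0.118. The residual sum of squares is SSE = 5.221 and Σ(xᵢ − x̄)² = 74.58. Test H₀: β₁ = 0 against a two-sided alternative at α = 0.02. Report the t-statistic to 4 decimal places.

t = 2.3599

MSE = SSE/(n − 2) = 5.221/28 = 0.186464.
SE(β̂₁) = √(MSE/Sₓₓ) = √(0.186464/74.58) = 0.0500019.
t = 0.118 / 0.0500019 = 2.3599.
df = n − 2 = 28.
Two-sided p ≈ 0.0255, which is ≥ 0.02, so fail to reject H₀.
The data do not give significant evidence of an association between incubation time and bacterial colony count.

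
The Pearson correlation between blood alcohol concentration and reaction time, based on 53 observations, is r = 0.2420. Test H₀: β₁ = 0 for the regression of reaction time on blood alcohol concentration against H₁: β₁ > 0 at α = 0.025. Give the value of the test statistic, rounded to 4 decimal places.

t = 1.7812

t = r·√(n − 2)/√(1 − r²) = 0.2420·√51/√0.941436 = 1.7812.
df = n − 2 = 51.
One-sided p ≈ 0.0404, which is ≥ 0.025, so fail to reject H₀.
The data do not give significant evidence of a linear association between blood alcohol concentration and reaction time.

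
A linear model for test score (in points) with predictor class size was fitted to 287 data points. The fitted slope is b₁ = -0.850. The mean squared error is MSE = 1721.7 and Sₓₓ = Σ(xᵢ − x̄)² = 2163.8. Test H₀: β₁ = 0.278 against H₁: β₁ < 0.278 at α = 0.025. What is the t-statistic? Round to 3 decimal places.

t = -1.265

SE(b₁) = √(MSE/Sₓₓ) = √(1721.7/2163.8) = 0.892011.
t = (-0.850 − 0.278) / 0.892011 = -1.265.
df = n − 2 = 285.
One-sided p ≈ 0.1035, which is ≥ 0.025, so fail to reject H₀.
The data do not give significant evidence that the true slope on class size is below 0.278 points per unit.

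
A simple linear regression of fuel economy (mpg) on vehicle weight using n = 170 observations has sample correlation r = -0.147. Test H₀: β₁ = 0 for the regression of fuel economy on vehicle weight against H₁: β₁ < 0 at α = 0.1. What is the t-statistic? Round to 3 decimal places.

t = -1.926

t = r·√(n − 2)/√(1 − r²) = -0.147·√168/√0.978391 = -1.926.
df = n − 2 = 168.
One-sided p ≈ 0.0279, which is < 0.1, so reject H₀.
There is evidence of a linear association between vehicle weight and fuel economy.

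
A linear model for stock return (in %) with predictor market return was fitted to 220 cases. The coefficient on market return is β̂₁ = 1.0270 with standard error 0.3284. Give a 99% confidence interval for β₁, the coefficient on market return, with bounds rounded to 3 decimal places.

df = n − 2 = 220 − 2 = 218.
t* = t_{0.005, 218} = 2.598569.
Margin = t* × SE = 2.598569 × 0.3284 = 0.85337.
CI: 1.0270 ± 0.85337 → (0.174, 1.880).
With 99% confidence, each one-unit increase in market return is associated with a change of between 0.174 and 1.880 % in stock return.

(0.174, 1.880)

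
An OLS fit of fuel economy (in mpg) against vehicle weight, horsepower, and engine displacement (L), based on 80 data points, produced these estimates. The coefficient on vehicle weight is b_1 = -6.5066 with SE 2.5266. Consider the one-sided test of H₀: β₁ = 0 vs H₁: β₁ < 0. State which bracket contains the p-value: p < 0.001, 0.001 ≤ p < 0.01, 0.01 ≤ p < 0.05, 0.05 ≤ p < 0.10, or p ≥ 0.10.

0.001 ≤ p < 0.01

t = -6.5066 / 2.5266 = -2.575.
df = n − k − 1 = 80 − 3 − 1 = 76.
One-sided p = P(T_{76} < t) ≈ 0.0060.
So 0.001 ≤ p < 0.01.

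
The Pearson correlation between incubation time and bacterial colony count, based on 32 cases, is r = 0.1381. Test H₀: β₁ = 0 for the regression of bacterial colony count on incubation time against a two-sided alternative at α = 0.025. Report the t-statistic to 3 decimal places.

t = 0.764

t = r·√(n − 2)/√(1 − r²) = 0.1381·√30/√0.980928 = 0.764.
df = n − 2 = 30.
Two-sided p ≈ 0.4510, which is ≥ 0.025, so fail to reject H₀.
The data do not give significant evidence of a linear association between incubation time and bacterial colony count.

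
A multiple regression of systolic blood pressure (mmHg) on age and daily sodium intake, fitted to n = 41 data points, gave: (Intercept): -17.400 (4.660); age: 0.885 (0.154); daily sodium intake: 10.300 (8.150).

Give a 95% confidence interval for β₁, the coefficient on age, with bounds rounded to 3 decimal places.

(0.573, 1.197)

Read off: b = 0.885, SE = 0.154 for age.
df = n − k − 1 = 41 − 2 − 1 = 38.
t* = t_{0.025, 38} = 2.024394.
Margin = t* × SE = 2.024394 × 0.154 = 0.31176.
CI: 0.885 ± 0.31176 → (0.573, 1.197).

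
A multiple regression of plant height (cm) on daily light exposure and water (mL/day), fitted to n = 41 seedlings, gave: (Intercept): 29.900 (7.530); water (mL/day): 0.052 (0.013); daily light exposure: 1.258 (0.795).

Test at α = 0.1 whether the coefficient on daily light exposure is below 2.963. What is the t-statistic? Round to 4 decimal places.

Read off: b = 1.258, SE = 0.795 for daily light exposure.
H₀: β₁ = 2.963 vs H₁: β₁ < 2.963.
t = (1.258 − 2.963) / 0.795 = -2.1447.
df = n − k − 1 = 41 − 2 − 1 = 38.
One-sided p ≈ 0.0192, which is < 0.1, so reject H₀.
There is evidence that the true slope on daily light exposure is below 2.963 cm per unit, holding the other predictors fixed.

t = -2.1447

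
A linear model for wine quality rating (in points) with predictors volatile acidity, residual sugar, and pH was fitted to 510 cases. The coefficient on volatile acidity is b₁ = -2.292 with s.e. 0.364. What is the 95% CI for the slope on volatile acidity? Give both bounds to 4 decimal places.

df = n − k − 1 = 510 − 3 − 1 = 506.
t* = t_{0.025, 506} = 1.964663.
Margin = t* × SE = 1.964663 × 0.364 = 0.715137.
CI: -2.292 ± 0.715137 → (-3.0071, -1.5769).
With 95% confidence, each one-unit increase in volatile acidity is associated with a change of between -3.0071 and -1.5769 points in wine quality rating, holding the other predictors fixed.

(-3.0071, -1.5769)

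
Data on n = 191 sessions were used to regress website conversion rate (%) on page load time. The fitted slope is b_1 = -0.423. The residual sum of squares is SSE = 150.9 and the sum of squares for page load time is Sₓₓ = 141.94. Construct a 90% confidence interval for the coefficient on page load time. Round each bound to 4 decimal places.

(-0.5470, -0.2990)

MSE = SSE/(n − 2) = 150.9/189 = 0.798413.
SE(b_1) = √(MSE/Sₓₓ) = √(0.798413/141.94) = 0.075.
df = n − 2 = 189.
t* = t_{0.05, 189} = 1.652956.
Margin = t* × SE = 1.652956 × 0.075 = 0.123972.
CI: -0.423 ± 0.123972 → (-0.5470, -0.2990).
With 90% confidence, each one-unit increase in page load time is associated with a change of between -0.5470 and -0.2990 % in website conversion rate.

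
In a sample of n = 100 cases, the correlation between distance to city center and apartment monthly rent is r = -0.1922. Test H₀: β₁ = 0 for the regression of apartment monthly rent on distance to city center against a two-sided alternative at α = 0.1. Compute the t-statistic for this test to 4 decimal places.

t = -1.9388

t = r·√(n − 2)/√(1 − r²) = -0.1922·√98/√0.963059 = -1.9388.
df = n − 2 = 98.
Two-sided p ≈ 0.0554, which is < 0.1, so reject H₀.
There is evidence of a linear association between distance to city center and apartment monthly rent.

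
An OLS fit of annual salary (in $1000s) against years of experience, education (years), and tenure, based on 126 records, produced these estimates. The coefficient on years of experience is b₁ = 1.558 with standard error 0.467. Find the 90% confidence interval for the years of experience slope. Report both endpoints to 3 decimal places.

(0.784, 2.332)

df = n − k − 1 = 126 − 3 − 1 = 122.
t* = t_{0.05, 122} = 1.657439.
Margin = t* × SE = 1.657439 × 0.467 = 0.77402.
CI: 1.558 ± 0.77402 → (0.784, 2.332).
With 90% confidence, each one-unit increase in years of experience is associated with a change of between 0.784 and 2.332 $1000s in annual salary, holding the other predictors fixed.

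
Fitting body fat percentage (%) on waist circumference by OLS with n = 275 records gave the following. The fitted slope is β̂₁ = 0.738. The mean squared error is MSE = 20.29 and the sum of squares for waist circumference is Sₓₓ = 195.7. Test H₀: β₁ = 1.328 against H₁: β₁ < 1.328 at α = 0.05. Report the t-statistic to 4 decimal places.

t = -1.8323

SE(β̂₁) = √(MSE/Sₓₓ) = √(20.29/195.7) = 0.321992.
t = (0.738 − 1.328) / 0.321992 = -1.8323.
df = n − 2 = 273.
One-sided p ≈ 0.0340, which is < 0.05, so reject H₀.
There is evidence that the true slope on waist circumference is below 1.328 % per unit.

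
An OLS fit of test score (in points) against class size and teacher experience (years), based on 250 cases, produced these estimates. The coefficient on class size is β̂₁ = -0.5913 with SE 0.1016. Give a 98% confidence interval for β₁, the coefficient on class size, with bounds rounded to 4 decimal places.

df = n − k − 1 = 250 − 2 − 1 = 247.
t* = t_{0.01, 247} = 2.34154.
Margin = t* × SE = 2.34154 × 0.1016 = 0.237900.
CI: -0.5913 ± 0.237900 → (-0.8292, -0.3534).
With 98% confidence, each one-unit increase in class size is associated with a change of between -0.8292 and -0.3534 points in test score, holding the other predictors fixed.

(-0.8292, -0.3534)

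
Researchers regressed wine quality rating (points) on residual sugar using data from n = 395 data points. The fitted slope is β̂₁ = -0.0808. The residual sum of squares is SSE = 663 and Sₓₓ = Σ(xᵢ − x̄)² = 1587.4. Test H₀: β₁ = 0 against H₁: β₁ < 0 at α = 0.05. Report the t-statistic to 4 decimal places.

t = -2.4785

MSE = SSE/(n − 2) = 663/393 = 1.68702.
SE(β̂₁) = √(MSE/Sₓₓ) = √(1.68702/1587.4) = 0.0326.
t = -0.0808 / 0.0326 = -2.4785.
df = n − 2 = 393.
One-sided p ≈ 0.0068, which is < 0.05, so reject H₀.
There is evidence that the true slope on residual sugar is negative.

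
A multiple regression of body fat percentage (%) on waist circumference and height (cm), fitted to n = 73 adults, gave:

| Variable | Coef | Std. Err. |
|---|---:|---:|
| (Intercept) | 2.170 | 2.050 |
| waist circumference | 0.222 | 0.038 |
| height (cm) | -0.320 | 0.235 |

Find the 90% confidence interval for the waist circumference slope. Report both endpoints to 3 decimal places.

Read off: b = 0.222, SE = 0.038 for waist circumference.
df = n − k − 1 = 73 − 2 − 1 = 70.
t* = t_{0.05, 70} = 1.666914.
Margin = t* × SE = 1.666914 × 0.038 = 0.06334.
CI: 0.222 ± 0.06334 → (0.159, 0.285).

(0.159, 0.285)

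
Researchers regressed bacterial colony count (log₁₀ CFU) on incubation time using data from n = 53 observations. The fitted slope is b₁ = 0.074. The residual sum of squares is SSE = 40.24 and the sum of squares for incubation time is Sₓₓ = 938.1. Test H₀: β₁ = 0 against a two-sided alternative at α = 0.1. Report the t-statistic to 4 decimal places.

MSE = SSE/(n − 2) = 40.24/51 = 0.78902.
SE(b₁) = √(MSE/Sₓₓ) = √(0.78902/938.1) = 0.0290014.
t = 0.074 / 0.0290014 = 2.5516.
df = n − 2 = 51.
Two-sided p ≈ 0.0138, which is < 0.1, so reject H₀.
There is evidence that incubation time is associated with bacterial colony count.

t = 2.5516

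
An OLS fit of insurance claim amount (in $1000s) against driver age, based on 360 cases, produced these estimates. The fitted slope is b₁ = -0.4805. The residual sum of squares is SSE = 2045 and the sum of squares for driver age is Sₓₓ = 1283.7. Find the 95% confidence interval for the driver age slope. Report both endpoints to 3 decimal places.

MSE = SSE/(n − 2) = 2045/358 = 5.71229.
SE(b₁) = √(MSE/Sₓₓ) = √(5.71229/1283.7) = 0.0667073.
df = n − 2 = 358.
t* = t_{0.025, 358} = 1.966613.
Margin = t* × SE = 1.966613 × 0.0667073 = 0.13119.
CI: -0.4805 ± 0.13119 → (-0.612, -0.349).
With 95% confidence, each one-unit increase in driver age is associated with a change of between -0.612 and -0.349 $1000s in insurance claim amount.

(-0.612, -0.349)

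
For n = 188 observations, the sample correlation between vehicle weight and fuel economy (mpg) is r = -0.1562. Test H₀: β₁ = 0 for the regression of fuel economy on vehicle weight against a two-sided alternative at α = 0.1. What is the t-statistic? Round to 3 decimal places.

t = -2.157

t = r·√(n − 2)/√(1 − r²) = -0.1562·√186/√0.975602 = -2.157.
df = n − 2 = 186.
Two-sided p ≈ 0.0323, which is < 0.1, so reject H₀.
There is evidence of a linear association between vehicle weight and fuel economy.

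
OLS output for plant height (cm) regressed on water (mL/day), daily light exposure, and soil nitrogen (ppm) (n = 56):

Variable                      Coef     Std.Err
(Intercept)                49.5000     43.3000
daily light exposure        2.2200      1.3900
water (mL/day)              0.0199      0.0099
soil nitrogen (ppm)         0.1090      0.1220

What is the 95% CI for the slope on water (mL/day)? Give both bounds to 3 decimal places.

(0.000, 0.040)

Read off: b = 0.0199, SE = 0.0099 for water (mL/day).
df = n − k − 1 = 56 − 3 − 1 = 52.
t* = t_{0.025, 52} = 2.006647.
Margin = t* × SE = 2.006647 × 0.0099 = 0.01987.
CI: 0.0199 ± 0.01987 → (0.000, 0.040).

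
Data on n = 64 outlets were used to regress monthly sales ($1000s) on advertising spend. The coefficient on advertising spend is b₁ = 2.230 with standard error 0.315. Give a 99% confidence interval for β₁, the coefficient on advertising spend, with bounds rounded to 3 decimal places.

df = n − 2 = 64 − 2 = 62.
t* = t_{0.005, 62} = 2.657479.
Margin = t* × SE = 2.657479 × 0.315 = 0.83711.
CI: 2.230 ± 0.83711 → (1.393, 3.067).
With 99% confidence, each one-unit increase in advertising spend is associated with a change of between 1.393 and 3.067 $1000s in monthly sales.

(1.393, 3.067)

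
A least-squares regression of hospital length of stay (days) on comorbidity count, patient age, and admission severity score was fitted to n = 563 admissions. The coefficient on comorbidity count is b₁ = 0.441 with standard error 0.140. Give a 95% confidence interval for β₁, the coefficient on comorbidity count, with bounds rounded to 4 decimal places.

df = n − k − 1 = 563 − 3 − 1 = 559.
t* = t_{0.025, 559} = 1.964217.
Margin = t* × SE = 1.964217 × 0.140 = 0.274990.
CI: 0.441 ± 0.274990 → (0.1660, 0.7160).
With 95% confidence, each one-unit increase in comorbidity count is associated with a change of between 0.1660 and 0.7160 days in hospital length of stay, holding the other predictors fixed.

(0.1660, 0.7160)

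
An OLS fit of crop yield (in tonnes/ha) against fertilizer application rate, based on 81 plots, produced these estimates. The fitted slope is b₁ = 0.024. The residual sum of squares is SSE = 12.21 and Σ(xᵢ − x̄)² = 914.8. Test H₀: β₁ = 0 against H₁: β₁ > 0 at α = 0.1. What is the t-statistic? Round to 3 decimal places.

MSE = SSE/(n − 2) = 12.21/79 = 0.154557.
SE(b₁) = √(MSE/Sₓₓ) = √(0.154557/914.8) = 0.0129981.
t = 0.024 / 0.0129981 = 1.846.
df = n − 2 = 79.
One-sided p ≈ 0.0343, which is < 0.1, so reject H₀.
There is evidence that the true slope on fertilizer application rate is positive.

t = 1.846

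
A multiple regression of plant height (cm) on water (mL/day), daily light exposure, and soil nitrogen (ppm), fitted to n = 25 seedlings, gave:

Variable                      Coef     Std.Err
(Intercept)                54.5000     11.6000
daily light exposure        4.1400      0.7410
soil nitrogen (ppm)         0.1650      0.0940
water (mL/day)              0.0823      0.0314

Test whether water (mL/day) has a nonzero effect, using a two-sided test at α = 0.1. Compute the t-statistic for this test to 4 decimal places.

t = 2.6210

Read off: b = 0.0823, SE = 0.0314 for water (mL/day).
H₀: β₁ = 0 vs H₁: β₁ ≠ 0.
t = 0.0823 / 0.0314 = 2.6210.
df = n − k − 1 = 25 − 3 − 1 = 21.
Two-sided p ≈ 0.0160, which is < 0.1, so reject H₀.
There is evidence that water (mL/day) is associated with plant height, holding the other predictors fixed.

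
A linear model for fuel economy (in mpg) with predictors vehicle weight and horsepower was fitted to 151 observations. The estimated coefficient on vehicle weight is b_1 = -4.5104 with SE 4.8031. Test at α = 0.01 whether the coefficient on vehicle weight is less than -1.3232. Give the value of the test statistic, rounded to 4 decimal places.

t = -0.6636

H₀: β₁ = -1.3232 vs H₁: β₁ < -1.3232.
t = (b_1 − β₁⁰)/SE = (-4.5104 − (-1.3232)) / 4.8031 = -0.6636.
df = n − k − 1 = 151 − 2 − 1 = 148.
One-sided p ≈ 0.2540, which is ≥ 0.01, so fail to reject H₀.
The data do not give significant evidence that the true slope on vehicle weight is below -1.3232 mpg per unit, holding the other predictors fixed.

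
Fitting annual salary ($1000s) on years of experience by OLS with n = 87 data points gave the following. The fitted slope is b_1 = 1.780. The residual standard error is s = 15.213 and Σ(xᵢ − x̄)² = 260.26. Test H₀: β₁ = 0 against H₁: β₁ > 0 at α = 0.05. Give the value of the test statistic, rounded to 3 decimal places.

SE(b_1) = s/√Sₓₓ = 15.213/√260.26 = 0.942999.
t = 1.780 / 0.942999 = 1.888.
df = n − 2 = 85.
One-sided p ≈ 0.0312, which is < 0.05, so reject H₀.
There is evidence that the true slope on years of experience is positive.

t = 1.888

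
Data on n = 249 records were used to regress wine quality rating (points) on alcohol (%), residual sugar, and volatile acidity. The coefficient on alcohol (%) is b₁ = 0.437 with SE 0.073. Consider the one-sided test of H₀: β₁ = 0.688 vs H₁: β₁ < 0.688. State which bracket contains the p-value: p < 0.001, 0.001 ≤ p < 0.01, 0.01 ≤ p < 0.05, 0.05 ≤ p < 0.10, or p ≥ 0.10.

t = (0.437 − 0.688) / 0.073 = -3.438.
df = n − k − 1 = 249 − 3 − 1 = 245.
One-sided p = P(T_{245} < t) ≈ 0.0003.
So p < 0.001.

p < 0.001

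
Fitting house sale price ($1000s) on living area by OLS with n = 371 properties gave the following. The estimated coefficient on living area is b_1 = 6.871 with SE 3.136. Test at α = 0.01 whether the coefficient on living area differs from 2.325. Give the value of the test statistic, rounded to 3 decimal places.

t = 1.450

H₀: β₁ = 2.325 vs H₁: β₁ ≠ 2.325.
t = (b_1 − β₁⁰)/SE = (6.871 − 2.325) / 3.136 = 1.450.
df = n − 2 = 371 − 2 = 369.
Two-sided p ≈ 0.1480, which is ≥ 0.01, so fail to reject H₀.
The data are consistent with a true slope of 2.325 $1000s per unit of living area.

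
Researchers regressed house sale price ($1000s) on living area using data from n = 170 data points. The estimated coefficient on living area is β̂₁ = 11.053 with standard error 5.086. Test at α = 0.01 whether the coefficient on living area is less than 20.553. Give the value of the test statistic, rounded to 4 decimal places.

t = -1.8679

H₀: β₁ = 20.553 vs H₁: β₁ < 20.553.
t = (β̂₁ − β₁⁰)/SE = (11.053 − 20.553) / 5.086 = -1.8679.
df = n − 2 = 170 − 2 = 168.
One-sided p ≈ 0.0318, which is ≥ 0.01, so fail to reject H₀.
The data do not give significant evidence that the true slope on living area is below 20.553 $1000s per unit.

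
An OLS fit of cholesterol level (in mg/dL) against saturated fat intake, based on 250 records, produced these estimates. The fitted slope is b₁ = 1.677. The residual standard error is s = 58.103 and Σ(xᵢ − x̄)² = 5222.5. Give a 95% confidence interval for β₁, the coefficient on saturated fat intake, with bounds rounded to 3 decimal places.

SE(b₁) = s/√Sₓₓ = 58.103/√5222.5 = 0.804006.
df = n − 2 = 248.
t* = t_{0.025, 248} = 1.969576.
Margin = t* × SE = 1.969576 × 0.804006 = 1.58355.
CI: 1.677 ± 1.58355 → (0.093, 3.261).
With 95% confidence, each one-unit increase in saturated fat intake is associated with a change of between 0.093 and 3.261 mg/dL in cholesterol level.

(0.093, 3.261)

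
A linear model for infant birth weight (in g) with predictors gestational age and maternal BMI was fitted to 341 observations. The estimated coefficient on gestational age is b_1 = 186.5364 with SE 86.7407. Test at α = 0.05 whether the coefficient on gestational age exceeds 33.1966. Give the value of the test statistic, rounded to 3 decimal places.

t = 1.768

H₀: β₁ = 33.1966 vs H₁: β₁ > 33.1966.
t = (b_1 − β₁⁰)/SE = (186.5364 − 33.1966) / 86.7407 = 1.768.
df = n − k − 1 = 341 − 2 − 1 = 338.
One-sided p ≈ 0.0390, which is < 0.05, so reject H₀.
There is evidence that the true slope on gestational age exceeds 33.1966 g per unit, holding the other predictors fixed.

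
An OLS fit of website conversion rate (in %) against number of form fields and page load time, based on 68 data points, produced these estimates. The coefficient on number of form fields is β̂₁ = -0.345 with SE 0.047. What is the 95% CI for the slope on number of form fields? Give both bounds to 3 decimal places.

df = n − k − 1 = 68 − 2 − 1 = 65.
t* = t_{0.025, 65} = 1.997138.
Margin = t* × SE = 1.997138 × 0.047 = 0.09387.
CI: -0.345 ± 0.09387 → (-0.439, -0.251).
With 95% confidence, each one-unit increase in number of form fields is associated with a change of between -0.439 and -0.251 % in website conversion rate, holding the other predictors fixed.

(-0.439, -0.251)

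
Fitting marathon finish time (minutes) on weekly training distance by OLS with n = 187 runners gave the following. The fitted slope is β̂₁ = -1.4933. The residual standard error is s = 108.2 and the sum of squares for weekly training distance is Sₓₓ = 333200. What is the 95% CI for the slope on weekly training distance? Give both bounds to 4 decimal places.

(-1.8631, -1.1235)

SE(β̂₁) = s/√Sₓₓ = 108.2/√333200 = 0.187445.
df = n − 2 = 185.
t* = t_{0.025, 185} = 1.97287.
Margin = t* × SE = 1.97287 × 0.187445 = 0.369805.
CI: -1.4933 ± 0.369805 → (-1.8631, -1.1235).
With 95% confidence, each one-unit increase in weekly training distance is associated with a change of between -1.8631 and -1.1235 minutes in marathon finish time.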